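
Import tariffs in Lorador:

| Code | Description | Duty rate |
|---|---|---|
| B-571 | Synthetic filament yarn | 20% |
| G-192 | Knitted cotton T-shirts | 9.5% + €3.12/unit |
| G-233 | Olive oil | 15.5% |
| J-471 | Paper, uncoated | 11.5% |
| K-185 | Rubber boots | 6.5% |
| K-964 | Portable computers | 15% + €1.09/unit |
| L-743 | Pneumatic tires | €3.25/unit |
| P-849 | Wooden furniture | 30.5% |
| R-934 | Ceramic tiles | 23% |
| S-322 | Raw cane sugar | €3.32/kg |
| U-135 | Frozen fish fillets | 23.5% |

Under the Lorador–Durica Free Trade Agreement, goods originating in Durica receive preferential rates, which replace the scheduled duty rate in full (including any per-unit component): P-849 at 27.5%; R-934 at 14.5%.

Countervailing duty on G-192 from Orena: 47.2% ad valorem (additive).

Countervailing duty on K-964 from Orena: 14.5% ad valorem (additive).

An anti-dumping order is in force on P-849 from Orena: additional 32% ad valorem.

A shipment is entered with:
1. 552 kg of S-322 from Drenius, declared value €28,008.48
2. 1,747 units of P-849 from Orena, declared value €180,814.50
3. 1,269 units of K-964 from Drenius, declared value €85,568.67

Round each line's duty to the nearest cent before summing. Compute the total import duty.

Line 1 (S-322, Drenius, 552 kg, €28,008.48):
Base rate for S-322 is €3.32/kg.
Duty = 552 × €3.32 = €1,832.64.
Line 2 (P-849, Orena, 1,747 units, €180,814.50):
Base rate for P-849 is 30.5%.
P-849 has an FTA preferential rate, but origin Orena is not Durica; base rate stands.
Additional duty on P-849 from Orena: +32%. Applied ad valorem rate: 30.5% + 32% = 62.5%.
Duty = €180,814.50 × 62.5% = €113,009.06.
Line 3 (K-964, Drenius, 1,269 units, €85,568.67):
Base rate for K-964 is 15% + €1.09/unit.
The additional-duty order on K-964 targets Orena, not Drenius; it does not apply.
Duty = €85,568.67 × 15% + 1,269 × €1.09 = €14,218.51.
Total = €1,832.64 + €113,009.06 + €14,218.51 = €129,060.21.

€129,060.21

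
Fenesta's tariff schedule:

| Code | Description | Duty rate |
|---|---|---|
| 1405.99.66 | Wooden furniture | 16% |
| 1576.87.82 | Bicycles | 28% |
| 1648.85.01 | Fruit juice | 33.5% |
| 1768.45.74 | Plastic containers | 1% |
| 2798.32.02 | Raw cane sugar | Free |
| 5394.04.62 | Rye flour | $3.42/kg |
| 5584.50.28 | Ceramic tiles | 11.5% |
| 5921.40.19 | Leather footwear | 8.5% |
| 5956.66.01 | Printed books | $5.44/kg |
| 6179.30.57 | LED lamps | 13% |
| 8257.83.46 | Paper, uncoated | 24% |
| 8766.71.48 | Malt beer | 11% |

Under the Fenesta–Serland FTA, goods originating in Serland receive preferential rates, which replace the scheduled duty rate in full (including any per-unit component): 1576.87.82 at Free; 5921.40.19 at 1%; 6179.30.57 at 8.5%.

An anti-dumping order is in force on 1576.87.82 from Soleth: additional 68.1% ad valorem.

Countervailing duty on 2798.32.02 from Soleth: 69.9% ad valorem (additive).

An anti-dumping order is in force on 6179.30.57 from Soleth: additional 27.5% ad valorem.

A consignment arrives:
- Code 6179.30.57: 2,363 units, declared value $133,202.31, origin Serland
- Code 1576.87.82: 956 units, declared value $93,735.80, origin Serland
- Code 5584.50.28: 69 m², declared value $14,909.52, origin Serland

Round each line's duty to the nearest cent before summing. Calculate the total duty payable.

Line 1 (6179.30.57, Serland, 2,363 units, $133,202.31):
Base rate for 6179.30.57 is 13%.
Origin Serland qualifies under the Fenesta–Serland agreement and 6179.30.57 is covered: preferential rate 8.5% applies instead.
The additional-duty order on 6179.30.57 targets Soleth, not Serland; it does not apply.
Duty = $133,202.31 × 8.5% = $11,322.20.
Line 2 (1576.87.82, Serland, 956 units, $93,735.80):
Base rate for 1576.87.82 is 28%.
Origin Serland qualifies under the Fenesta–Serland agreement and 1576.87.82 is covered: preferential rate Free applies instead.
The additional-duty order on 1576.87.82 targets Soleth, not Serland; it does not apply.
Duty = $93,735.80 × 0% = $0.00.
Line 3 (5584.50.28, Serland, 69 m², $14,909.52):
Base rate for 5584.50.28 is 11.5%.
Origin Serland is the FTA partner but 5584.50.28 is not on the preference list; base rate stands.
Duty = $14,909.52 × 11.5% = $1,714.59.
Total = $11,322.20 + $0.00 + $1,714.59 = $13,036.79.

$13,036.79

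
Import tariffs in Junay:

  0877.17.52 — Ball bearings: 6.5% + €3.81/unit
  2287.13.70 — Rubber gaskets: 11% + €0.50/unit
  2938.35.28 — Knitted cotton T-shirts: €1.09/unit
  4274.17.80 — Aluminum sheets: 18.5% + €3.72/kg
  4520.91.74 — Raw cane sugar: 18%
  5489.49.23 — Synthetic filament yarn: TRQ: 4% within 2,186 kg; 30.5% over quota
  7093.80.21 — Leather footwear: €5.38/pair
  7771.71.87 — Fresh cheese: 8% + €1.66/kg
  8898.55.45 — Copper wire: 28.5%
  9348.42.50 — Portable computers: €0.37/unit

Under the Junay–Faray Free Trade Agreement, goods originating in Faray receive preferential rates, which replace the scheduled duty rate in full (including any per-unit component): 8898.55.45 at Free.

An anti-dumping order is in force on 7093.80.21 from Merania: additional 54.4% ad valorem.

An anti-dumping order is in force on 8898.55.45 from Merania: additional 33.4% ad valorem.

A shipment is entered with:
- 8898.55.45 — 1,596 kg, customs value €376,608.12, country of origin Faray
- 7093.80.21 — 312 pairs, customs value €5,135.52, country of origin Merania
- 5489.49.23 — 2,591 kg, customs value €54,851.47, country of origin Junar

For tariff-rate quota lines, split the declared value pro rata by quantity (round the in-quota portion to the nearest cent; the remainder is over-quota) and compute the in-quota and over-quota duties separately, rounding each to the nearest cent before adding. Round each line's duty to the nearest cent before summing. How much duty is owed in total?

€8,938.40

Line 1 (8898.55.45, Faray, 1,596 kg, €376,608.12):
Base rate for 8898.55.45 is 28.5%.
Origin Faray qualifies under the Junay–Faray agreement and 8898.55.45 is covered: preferential rate Free applies instead.
The additional-duty order on 8898.55.45 targets Merania, not Faray; it does not apply.
Duty = €376,608.12 × 0% = €0.00.
Line 2 (7093.80.21, Merania, 312 pairs, €5,135.52):
Base rate for 7093.80.21 is €5.38/pair.
Additional duty on 7093.80.21 from Merania: +54.4% ad valorem. Applied ad valorem rate = 54.4%.
Duty = €5,135.52 × 54.4% + 312 × €5.38 = €4,472.28.
Line 3 (5489.49.23, Junar, 2,591 kg, €54,851.47):
Code 5489.49.23 is under a tariff-rate quota (threshold 2,186 kg). In-quota: 2,186 kg at 4%; over-quota: 405 kg at 30.5%.
Pro-rata value split: in-quota = €54,851.47 × 2,186/2,591 = €46,277.62; over-quota = €54,851.47 − €46,277.62 = €8,573.85.
In-quota duty = €46,277.62 × 4% = €1,851.10. Over-quota duty = €8,573.85 × 30.5% = €2,615.02.
Line duty = €1,851.10 + €2,615.02 = €4,466.12.
Total = €0.00 + €4,472.28 + €4,466.12 = €8,938.40.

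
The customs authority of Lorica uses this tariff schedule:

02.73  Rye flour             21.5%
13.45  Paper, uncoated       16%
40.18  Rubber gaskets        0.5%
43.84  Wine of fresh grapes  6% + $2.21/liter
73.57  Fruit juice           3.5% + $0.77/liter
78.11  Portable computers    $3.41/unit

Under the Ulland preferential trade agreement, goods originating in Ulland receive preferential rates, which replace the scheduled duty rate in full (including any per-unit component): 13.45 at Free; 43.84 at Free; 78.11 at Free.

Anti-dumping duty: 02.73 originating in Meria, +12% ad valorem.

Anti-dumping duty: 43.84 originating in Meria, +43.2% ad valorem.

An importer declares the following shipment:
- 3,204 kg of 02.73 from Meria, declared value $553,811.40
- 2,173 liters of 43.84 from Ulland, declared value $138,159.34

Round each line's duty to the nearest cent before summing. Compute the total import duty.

Line 1 (02.73, Meria, 3,204 kg, $553,811.40):
Base rate for 02.73 is 21.5%.
Additional duty on 02.73 from Meria: +12%. Applied ad valorem rate: 21.5% + 12% = 33.5%.
Duty = $553,811.40 × 33.5% = $185,526.82.
Line 2 (43.84, Ulland, 2,173 liters, $138,159.34):
Base rate for 43.84 is 6% + $2.21/liter.
Origin Ulland qualifies under the Lorica–Ulland agreement and 43.84 is covered: preferential rate Free applies instead.
The additional-duty order on 43.84 targets Meria, not Ulland; it does not apply.
Duty = $138,159.34 × 0% = $0.00.
Total = $185,526.82 + $0.00 = $185,526.82.

$185,526.82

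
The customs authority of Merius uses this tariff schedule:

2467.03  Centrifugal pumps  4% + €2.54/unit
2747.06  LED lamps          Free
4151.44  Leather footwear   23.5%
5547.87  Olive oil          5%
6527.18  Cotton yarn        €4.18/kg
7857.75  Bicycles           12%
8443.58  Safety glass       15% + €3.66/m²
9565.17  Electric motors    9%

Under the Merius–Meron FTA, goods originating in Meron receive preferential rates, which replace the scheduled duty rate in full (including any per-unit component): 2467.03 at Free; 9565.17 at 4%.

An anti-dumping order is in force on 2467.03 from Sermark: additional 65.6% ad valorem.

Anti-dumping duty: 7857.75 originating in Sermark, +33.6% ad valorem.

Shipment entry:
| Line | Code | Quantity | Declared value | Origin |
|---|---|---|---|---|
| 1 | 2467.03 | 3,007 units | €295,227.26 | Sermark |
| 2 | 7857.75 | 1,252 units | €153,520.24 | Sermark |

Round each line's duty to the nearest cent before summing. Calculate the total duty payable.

Line 1 (2467.03, Sermark, 3,007 units, €295,227.26):
Base rate for 2467.03 is 4% + €2.54/unit.
2467.03 has an FTA preferential rate, but origin Sermark is not Meron; base rate stands.
Additional duty on 2467.03 from Sermark: +65.6%. Applied ad valorem rate: 4% + 65.6% = 69.6%.
Duty = €295,227.26 × 69.6% + 3,007 × €2.54 = €213,115.95.
Line 2 (7857.75, Sermark, 1,252 units, €153,520.24):
Base rate for 7857.75 is 12%.
Additional duty on 7857.75 from Sermark: +33.6%. Applied ad valorem rate: 12% + 33.6% = 45.6%.
Duty = €153,520.24 × 45.6% = €70,005.23.
Total = €213,115.95 + €70,005.23 = €283,121.18.

€283,121.18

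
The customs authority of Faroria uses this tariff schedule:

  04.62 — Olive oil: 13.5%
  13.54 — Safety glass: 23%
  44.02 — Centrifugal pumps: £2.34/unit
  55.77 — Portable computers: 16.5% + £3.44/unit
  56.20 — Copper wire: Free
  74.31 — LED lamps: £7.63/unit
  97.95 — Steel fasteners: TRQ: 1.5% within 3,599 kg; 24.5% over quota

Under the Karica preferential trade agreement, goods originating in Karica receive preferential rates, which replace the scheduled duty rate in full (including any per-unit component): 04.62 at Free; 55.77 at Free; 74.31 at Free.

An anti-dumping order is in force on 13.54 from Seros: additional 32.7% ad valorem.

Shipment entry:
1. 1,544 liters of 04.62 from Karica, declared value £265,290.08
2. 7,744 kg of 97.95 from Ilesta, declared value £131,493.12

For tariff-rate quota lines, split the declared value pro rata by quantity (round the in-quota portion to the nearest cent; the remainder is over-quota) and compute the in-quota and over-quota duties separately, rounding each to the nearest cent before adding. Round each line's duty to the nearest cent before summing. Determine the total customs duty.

£18,160.28

Line 1 (04.62, Karica, 1,544 liters, £265,290.08):
Base rate for 04.62 is 13.5%.
Origin Karica qualifies under the Faroria–Karica agreement and 04.62 is covered: preferential rate Free applies instead.
Duty = £265,290.08 × 0% = £0.00.
Line 2 (97.95, Ilesta, 7,744 kg, £131,493.12):
Code 97.95 is under a tariff-rate quota (threshold 3,599 kg). In-quota: 3,599 kg at 1.5%; over-quota: 4,145 kg at 24.5%.
Pro-rata value split: in-quota = £131,493.12 × 3,599/7,744 = £61,111.02; over-quota = £131,493.12 − £61,111.02 = £70,382.10.
In-quota duty = £61,111.02 × 1.5% = £916.67. Over-quota duty = £70,382.10 × 24.5% = £17,243.61.
Line duty = £916.67 + £17,243.61 = £18,160.28.
Total = £0.00 + £18,160.28 = £18,160.28.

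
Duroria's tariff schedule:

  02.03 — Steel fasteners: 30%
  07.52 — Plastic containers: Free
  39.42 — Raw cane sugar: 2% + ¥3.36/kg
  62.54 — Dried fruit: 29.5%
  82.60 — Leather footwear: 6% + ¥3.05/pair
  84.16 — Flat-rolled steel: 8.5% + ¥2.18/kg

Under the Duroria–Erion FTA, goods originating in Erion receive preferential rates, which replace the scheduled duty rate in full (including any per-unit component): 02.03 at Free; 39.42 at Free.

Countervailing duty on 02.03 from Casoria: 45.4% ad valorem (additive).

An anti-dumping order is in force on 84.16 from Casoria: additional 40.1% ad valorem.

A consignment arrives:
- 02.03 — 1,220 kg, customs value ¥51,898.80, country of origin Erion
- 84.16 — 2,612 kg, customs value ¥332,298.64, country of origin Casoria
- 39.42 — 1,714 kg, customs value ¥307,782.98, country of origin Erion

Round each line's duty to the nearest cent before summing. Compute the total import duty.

Line 1 (02.03, Erion, 1,220 kg, ¥51,898.80):
Base rate for 02.03 is 30%.
Origin Erion qualifies under the Duroria–Erion agreement and 02.03 is covered: preferential rate Free applies instead.
The additional-duty order on 02.03 targets Casoria, not Erion; it does not apply.
Duty = ¥51,898.80 × 0% = ¥0.00.
Line 2 (84.16, Casoria, 2,612 kg, ¥332,298.64):
Base rate for 84.16 is 8.5% + ¥2.18/kg.
Additional duty on 84.16 from Casoria: +40.1%. Applied ad valorem rate: 8.5% + 40.1% = 48.6%.
Duty = ¥332,298.64 × 48.6% + 2,612 × ¥2.18 = ¥167,191.30.
Line 3 (39.42, Erion, 1,714 kg, ¥307,782.98):
Base rate for 39.42 is 2% + ¥3.36/kg.
Origin Erion qualifies under the Duroria–Erion agreement and 39.42 is covered: preferential rate Free applies instead.
Duty = ¥307,782.98 × 0% = ¥0.00.
Total = ¥0.00 + ¥167,191.30 + ¥0.00 = ¥167,191.30.

¥167,191.30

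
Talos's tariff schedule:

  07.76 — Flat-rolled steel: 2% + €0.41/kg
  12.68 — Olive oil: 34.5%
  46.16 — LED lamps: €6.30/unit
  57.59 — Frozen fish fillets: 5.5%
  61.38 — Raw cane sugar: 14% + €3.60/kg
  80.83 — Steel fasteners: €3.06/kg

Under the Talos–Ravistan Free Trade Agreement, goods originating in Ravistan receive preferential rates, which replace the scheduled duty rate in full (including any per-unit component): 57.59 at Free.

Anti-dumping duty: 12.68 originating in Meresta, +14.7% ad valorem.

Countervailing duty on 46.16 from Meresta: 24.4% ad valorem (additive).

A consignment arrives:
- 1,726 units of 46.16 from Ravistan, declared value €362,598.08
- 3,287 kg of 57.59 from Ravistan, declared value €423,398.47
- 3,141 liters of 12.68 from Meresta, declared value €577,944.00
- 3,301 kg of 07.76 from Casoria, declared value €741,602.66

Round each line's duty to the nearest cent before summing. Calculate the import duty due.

Line 1 (46.16, Ravistan, 1,726 units, €362,598.08):
Base rate for 46.16 is €6.30/unit.
Origin Ravistan is the FTA partner but 46.16 is not on the preference list; base rate stands.
The additional-duty order on 46.16 targets Meresta, not Ravistan; it does not apply.
Duty = 1,726 × €6.30 = €10,873.80.
Line 2 (57.59, Ravistan, 3,287 kg, €423,398.47):
Base rate for 57.59 is 5.5%.
Origin Ravistan qualifies under the Talos–Ravistan agreement and 57.59 is covered: preferential rate Free applies instead.
Duty = €423,398.47 × 0% = €0.00.
Line 3 (12.68, Meresta, 3,141 liters, €577,944.00):
Base rate for 12.68 is 34.5%.
Additional duty on 12.68 from Meresta: +14.7%. Applied ad valorem rate: 34.5% + 14.7% = 49.2%.
Duty = €577,944.00 × 49.2% = €284,348.45.
Line 4 (07.76, Casoria, 3,301 kg, €741,602.66):
Base rate for 07.76 is 2% + €0.41/kg.
Duty = €741,602.66 × 2% + 3,301 × €0.41 = €16,185.46.
Total = €10,873.80 + €0.00 + €284,348.45 + €16,185.46 = €311,407.71.

€311,407.71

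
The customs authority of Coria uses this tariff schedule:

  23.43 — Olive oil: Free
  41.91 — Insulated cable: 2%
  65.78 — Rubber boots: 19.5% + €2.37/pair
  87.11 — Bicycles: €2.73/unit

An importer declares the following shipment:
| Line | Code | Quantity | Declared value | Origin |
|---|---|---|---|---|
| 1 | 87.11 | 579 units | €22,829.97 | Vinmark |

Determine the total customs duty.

€1,580.67

Line 1 (87.11, Vinmark, 579 units, €22,829.97):
Base rate for 87.11 is €2.73/unit.
Duty = 579 × €2.73 = €1,580.67.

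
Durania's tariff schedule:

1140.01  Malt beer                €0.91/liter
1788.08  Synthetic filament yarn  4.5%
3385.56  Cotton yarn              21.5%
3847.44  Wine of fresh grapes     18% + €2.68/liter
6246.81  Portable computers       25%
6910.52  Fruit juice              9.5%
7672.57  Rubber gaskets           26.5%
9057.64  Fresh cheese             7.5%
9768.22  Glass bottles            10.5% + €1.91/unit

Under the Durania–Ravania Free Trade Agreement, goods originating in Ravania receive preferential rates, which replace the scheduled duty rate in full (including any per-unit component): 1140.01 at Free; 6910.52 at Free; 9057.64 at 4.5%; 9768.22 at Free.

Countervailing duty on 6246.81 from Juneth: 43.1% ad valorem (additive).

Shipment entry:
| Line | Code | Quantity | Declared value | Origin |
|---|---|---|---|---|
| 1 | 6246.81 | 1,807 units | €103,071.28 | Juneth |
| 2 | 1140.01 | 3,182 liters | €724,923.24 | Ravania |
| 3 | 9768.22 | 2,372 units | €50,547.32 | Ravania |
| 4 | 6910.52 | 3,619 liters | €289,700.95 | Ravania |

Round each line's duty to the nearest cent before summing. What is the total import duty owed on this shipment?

€70,191.54

Line 1 (6246.81, Juneth, 1,807 units, €103,071.28):
Base rate for 6246.81 is 25%.
Additional duty on 6246.81 from Juneth: +43.1%. Applied ad valorem rate: 25% + 43.1% = 68.1%.
Duty = €103,071.28 × 68.1% = €70,191.54.
Line 2 (1140.01, Ravania, 3,182 liters, €724,923.24):
Base rate for 1140.01 is €0.91/liter.
Origin Ravania qualifies under the Durania–Ravania agreement and 1140.01 is covered: preferential rate Free applies instead.
Duty = €724,923.24 × 0% = €0.00.
Line 3 (9768.22, Ravania, 2,372 units, €50,547.32):
Base rate for 9768.22 is 10.5% + €1.91/unit.
Origin Ravania qualifies under the Durania–Ravania agreement and 9768.22 is covered: preferential rate Free applies instead.
Duty = €50,547.32 × 0% = €0.00.
Line 4 (6910.52, Ravania, 3,619 liters, €289,700.95):
Base rate for 6910.52 is 9.5%.
Origin Ravania qualifies under the Durania–Ravania agreement and 6910.52 is covered: preferential rate Free applies instead.
Duty = €289,700.95 × 0% = €0.00.
Total = €70,191.54 + €0.00 + €0.00 + €0.00 = €70,191.54.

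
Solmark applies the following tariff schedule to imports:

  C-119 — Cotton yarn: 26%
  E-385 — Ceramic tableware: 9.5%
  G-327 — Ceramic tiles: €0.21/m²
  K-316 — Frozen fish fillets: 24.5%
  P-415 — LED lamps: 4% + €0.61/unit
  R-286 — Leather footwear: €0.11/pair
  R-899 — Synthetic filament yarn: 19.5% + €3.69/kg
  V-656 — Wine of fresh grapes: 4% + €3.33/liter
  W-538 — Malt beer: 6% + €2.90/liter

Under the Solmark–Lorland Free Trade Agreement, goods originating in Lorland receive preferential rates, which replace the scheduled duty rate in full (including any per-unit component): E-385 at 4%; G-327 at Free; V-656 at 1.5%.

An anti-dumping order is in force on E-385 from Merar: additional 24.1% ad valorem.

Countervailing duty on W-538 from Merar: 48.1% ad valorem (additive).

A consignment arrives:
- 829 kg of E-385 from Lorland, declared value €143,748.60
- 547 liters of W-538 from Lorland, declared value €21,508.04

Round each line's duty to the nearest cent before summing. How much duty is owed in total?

€8,626.72

Line 1 (E-385, Lorland, 829 kg, €143,748.60):
Base rate for E-385 is 9.5%.
Origin Lorland qualifies under the Solmark–Lorland agreement and E-385 is covered: preferential rate 4% applies instead.
The additional-duty order on E-385 targets Merar, not Lorland; it does not apply.
Duty = €143,748.60 × 4% = €5,749.94.
Line 2 (W-538, Lorland, 547 liters, €21,508.04):
Base rate for W-538 is 6% + €2.90/liter.
Origin Lorland is the FTA partner but W-538 is not on the preference list; base rate stands.
The additional-duty order on W-538 targets Merar, not Lorland; it does not apply.
Duty = €21,508.04 × 6% + 547 × €2.90 = €2,876.78.
Total = €5,749.94 + €2,876.78 = €8,626.72.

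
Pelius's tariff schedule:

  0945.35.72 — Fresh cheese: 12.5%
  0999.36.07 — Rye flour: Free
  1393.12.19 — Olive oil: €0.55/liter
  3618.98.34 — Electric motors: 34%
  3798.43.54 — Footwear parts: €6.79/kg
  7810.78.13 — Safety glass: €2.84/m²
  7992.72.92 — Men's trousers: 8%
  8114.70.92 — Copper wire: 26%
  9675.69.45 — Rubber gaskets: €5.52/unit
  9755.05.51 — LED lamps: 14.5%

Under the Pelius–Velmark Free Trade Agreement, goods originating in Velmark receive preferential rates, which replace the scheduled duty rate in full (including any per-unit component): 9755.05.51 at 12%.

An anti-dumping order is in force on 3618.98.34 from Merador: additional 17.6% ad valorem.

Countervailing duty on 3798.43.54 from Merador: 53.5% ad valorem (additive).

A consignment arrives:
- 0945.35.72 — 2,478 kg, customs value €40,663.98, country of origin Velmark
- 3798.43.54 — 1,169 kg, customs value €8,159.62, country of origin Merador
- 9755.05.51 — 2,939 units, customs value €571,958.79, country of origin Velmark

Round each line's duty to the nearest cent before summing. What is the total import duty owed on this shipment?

Line 1 (0945.35.72, Velmark, 2,478 kg, €40,663.98):
Base rate for 0945.35.72 is 12.5%.
Origin Velmark is the FTA partner but 0945.35.72 is not on the preference list; base rate stands.
Duty = €40,663.98 × 12.5% = €5,083.00.
Line 2 (3798.43.54, Merador, 1,169 kg, €8,159.62):
Base rate for 3798.43.54 is €6.79/kg.
Additional duty on 3798.43.54 from Merador: +53.5% ad valorem. Applied ad valorem rate = 53.5%.
Duty = €8,159.62 × 53.5% + 1,169 × €6.79 = €12,302.91.
Line 3 (9755.05.51, Velmark, 2,939 units, €571,958.79):
Base rate for 9755.05.51 is 14.5%.
Origin Velmark qualifies under the Pelius–Velmark agreement and 9755.05.51 is covered: preferential rate 12% applies instead.
Duty = €571,958.79 × 12% = €68,635.05.
Total = €5,083.00 + €12,302.91 + €68,635.05 = €86,020.96.

€86,020.96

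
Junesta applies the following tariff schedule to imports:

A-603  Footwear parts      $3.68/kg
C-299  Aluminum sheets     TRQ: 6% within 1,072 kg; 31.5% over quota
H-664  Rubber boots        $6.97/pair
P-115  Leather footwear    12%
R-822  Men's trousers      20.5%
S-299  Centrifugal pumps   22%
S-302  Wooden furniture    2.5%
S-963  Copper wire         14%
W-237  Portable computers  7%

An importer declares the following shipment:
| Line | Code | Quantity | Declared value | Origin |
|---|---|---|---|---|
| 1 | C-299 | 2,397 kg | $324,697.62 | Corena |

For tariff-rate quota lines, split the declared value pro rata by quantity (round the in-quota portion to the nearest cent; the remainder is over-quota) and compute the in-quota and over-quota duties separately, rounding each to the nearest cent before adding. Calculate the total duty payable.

Line 1 (C-299, Corena, 2,397 kg, $324,697.62):
Code C-299 is under a tariff-rate quota (threshold 1,072 kg). In-quota: 1,072 kg at 6%; over-quota: 1,325 kg at 31.5%.
Pro-rata value split: in-quota = $324,697.62 × 1,072/2,397 = $145,213.12; over-quota = $324,697.62 − $145,213.12 = $179,484.50.
In-quota duty = $145,213.12 × 6% = $8,712.79. Over-quota duty = $179,484.50 × 31.5% = $56,537.62.
Line duty = $8,712.79 + $56,537.62 = $65,250.41.

$65,250.41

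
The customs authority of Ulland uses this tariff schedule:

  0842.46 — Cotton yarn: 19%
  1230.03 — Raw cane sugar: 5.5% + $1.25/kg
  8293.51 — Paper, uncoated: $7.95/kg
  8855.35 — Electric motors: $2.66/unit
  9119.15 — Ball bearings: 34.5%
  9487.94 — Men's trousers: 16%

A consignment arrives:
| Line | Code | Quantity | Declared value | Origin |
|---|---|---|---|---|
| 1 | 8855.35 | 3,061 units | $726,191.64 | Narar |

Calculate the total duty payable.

$8,142.26

Line 1 (8855.35, Narar, 3,061 units, $726,191.64):
Base rate for 8855.35 is $2.66/unit.
Duty = 3,061 × $2.66 = $8,142.26.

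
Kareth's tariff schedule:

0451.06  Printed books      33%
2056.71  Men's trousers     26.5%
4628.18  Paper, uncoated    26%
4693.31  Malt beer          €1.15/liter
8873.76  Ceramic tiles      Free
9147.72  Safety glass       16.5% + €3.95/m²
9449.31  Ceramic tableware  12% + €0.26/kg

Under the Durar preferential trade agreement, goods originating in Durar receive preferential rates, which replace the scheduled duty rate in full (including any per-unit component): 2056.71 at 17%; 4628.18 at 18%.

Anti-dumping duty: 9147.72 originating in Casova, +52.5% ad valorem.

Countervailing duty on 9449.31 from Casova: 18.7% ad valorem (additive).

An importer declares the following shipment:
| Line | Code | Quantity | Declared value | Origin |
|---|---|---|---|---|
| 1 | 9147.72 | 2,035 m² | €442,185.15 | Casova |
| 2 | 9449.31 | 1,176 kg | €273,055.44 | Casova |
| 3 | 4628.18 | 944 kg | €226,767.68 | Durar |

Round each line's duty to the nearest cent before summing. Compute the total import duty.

Line 1 (9147.72, Casova, 2,035 m², €442,185.15):
Base rate for 9147.72 is 16.5% + €3.95/m².
Additional duty on 9147.72 from Casova: +52.5%. Applied ad valorem rate: 16.5% + 52.5% = 69%.
Duty = €442,185.15 × 69% + 2,035 × €3.95 = €313,146.00.
Line 2 (9449.31, Casova, 1,176 kg, €273,055.44):
Base rate for 9449.31 is 12% + €0.26/kg.
Additional duty on 9449.31 from Casova: +18.7%. Applied ad valorem rate: 12% + 18.7% = 30.7%.
Duty = €273,055.44 × 30.7% + 1,176 × €0.26 = €84,133.78.
Line 3 (4628.18, Durar, 944 kg, €226,767.68):
Base rate for 4628.18 is 26%.
Origin Durar qualifies under the Kareth–Durar agreement and 4628.18 is covered: preferential rate 18% applies instead.
Duty = €226,767.68 × 18% = €40,818.18.
Total = €313,146.00 + €84,133.78 + €40,818.18 = €438,097.96.

€438,097.96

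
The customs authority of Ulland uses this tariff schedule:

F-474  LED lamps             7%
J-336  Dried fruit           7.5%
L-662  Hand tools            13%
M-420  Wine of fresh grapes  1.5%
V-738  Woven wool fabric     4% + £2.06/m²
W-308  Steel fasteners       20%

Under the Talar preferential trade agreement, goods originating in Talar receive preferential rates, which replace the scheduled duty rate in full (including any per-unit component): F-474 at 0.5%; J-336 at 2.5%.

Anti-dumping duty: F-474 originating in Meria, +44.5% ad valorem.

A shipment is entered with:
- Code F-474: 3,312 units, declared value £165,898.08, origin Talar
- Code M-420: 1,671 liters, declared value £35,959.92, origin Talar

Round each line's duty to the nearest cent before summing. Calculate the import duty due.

Line 1 (F-474, Talar, 3,312 units, £165,898.08):
Base rate for F-474 is 7%.
Origin Talar qualifies under the Ulland–Talar agreement and F-474 is covered: preferential rate 0.5% applies instead.
The additional-duty order on F-474 targets Meria, not Talar; it does not apply.
Duty = £165,898.08 × 0.5% = £829.49.
Line 2 (M-420, Talar, 1,671 liters, £35,959.92):
Base rate for M-420 is 1.5%.
Origin Talar is the FTA partner but M-420 is not on the preference list; base rate stands.
Duty = £35,959.92 × 1.5% = £539.40.
Total = £829.49 + £539.40 = £1,368.89.

£1,368.89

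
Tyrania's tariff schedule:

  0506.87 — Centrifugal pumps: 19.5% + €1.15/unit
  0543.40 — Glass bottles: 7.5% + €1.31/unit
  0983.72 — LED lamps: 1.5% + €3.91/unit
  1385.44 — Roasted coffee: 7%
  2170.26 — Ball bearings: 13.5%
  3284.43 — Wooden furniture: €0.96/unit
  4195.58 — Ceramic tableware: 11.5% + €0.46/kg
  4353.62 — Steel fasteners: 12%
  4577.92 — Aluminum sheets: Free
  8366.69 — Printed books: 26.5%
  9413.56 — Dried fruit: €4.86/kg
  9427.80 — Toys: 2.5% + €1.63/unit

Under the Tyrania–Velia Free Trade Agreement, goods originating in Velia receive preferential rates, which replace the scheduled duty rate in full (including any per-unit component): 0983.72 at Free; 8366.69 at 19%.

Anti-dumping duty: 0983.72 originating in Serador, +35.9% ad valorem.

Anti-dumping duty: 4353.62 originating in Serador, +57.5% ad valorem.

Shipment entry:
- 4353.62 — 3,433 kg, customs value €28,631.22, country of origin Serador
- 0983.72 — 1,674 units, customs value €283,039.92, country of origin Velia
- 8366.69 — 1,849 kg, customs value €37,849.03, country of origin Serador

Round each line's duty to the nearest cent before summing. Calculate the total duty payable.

€29,928.69

Line 1 (4353.62, Serador, 3,433 kg, €28,631.22):
Base rate for 4353.62 is 12%.
Additional duty on 4353.62 from Serador: +57.5%. Applied ad valorem rate: 12% + 57.5% = 69.5%.
Duty = €28,631.22 × 69.5% = €19,898.70.
Line 2 (0983.72, Velia, 1,674 units, €283,039.92):
Base rate for 0983.72 is 1.5% + €3.91/unit.
Origin Velia qualifies under the Tyrania–Velia agreement and 0983.72 is covered: preferential rate Free applies instead.
The additional-duty order on 0983.72 targets Serador, not Velia; it does not apply.
Duty = €283,039.92 × 0% = €0.00.
Line 3 (8366.69, Serador, 1,849 kg, €37,849.03):
Base rate for 8366.69 is 26.5%.
8366.69 has an FTA preferential rate, but origin Serador is not Velia; base rate stands.
Duty = €37,849.03 × 26.5% = €10,029.99.
Total = €19,898.70 + €0.00 + €10,029.99 = €29,928.69.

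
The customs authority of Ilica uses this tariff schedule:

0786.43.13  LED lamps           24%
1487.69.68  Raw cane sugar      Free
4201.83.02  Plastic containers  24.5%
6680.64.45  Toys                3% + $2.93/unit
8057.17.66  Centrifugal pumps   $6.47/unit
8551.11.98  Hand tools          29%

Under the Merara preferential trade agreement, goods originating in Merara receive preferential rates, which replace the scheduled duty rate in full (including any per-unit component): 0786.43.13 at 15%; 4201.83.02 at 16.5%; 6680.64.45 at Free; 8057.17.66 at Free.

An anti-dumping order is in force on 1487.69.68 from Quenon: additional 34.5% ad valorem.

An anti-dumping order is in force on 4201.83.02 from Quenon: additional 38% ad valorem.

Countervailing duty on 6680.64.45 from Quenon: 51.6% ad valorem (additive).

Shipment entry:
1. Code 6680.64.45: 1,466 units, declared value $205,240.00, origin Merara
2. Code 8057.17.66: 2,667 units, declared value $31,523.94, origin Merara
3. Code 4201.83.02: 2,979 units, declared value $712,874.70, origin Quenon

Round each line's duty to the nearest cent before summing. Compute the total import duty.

Line 1 (6680.64.45, Merara, 1,466 units, $205,240.00):
Base rate for 6680.64.45 is 3% + $2.93/unit.
Origin Merara qualifies under the Ilica–Merara agreement and 6680.64.45 is covered: preferential rate Free applies instead.
The additional-duty order on 6680.64.45 targets Quenon, not Merara; it does not apply.
Duty = $205,240.00 × 0% = $0.00.
Line 2 (8057.17.66, Merara, 2,667 units, $31,523.94):
Base rate for 8057.17.66 is $6.47/unit.
Origin Merara qualifies under the Ilica–Merara agreement and 8057.17.66 is covered: preferential rate Free applies instead.
Duty = $31,523.94 × 0% = $0.00.
Line 3 (4201.83.02, Quenon, 2,979 units, $712,874.70):
Base rate for 4201.83.02 is 24.5%.
4201.83.02 has an FTA preferential rate, but origin Quenon is not Merara; base rate stands.
Additional duty on 4201.83.02 from Quenon: +38%. Applied ad valorem rate: 24.5% + 38% = 62.5%.
Duty = $712,874.70 × 62.5% = $445,546.69.
Total = $0.00 + $0.00 + $445,546.69 = $445,546.69.

$445,546.69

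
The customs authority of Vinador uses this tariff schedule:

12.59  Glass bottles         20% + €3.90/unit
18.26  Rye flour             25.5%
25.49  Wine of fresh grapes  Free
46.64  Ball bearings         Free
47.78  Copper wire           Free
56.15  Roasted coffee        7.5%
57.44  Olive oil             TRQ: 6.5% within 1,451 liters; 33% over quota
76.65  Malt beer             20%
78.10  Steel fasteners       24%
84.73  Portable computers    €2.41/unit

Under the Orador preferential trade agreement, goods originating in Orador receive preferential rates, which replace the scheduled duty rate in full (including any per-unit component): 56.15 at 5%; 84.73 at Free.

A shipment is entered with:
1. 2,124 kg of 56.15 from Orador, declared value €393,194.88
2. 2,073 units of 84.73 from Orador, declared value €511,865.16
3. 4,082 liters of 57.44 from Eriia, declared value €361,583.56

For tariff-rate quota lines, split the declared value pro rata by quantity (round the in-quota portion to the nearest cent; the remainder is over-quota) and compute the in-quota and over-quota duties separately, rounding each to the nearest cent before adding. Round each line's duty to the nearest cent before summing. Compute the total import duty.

€104,921.97

Line 1 (56.15, Orador, 2,124 kg, €393,194.88):
Base rate for 56.15 is 7.5%.
Origin Orador qualifies under the Vinador–Orador agreement and 56.15 is covered: preferential rate 5% applies instead.
Duty = €393,194.88 × 5% = €19,659.74.
Line 2 (84.73, Orador, 2,073 units, €511,865.16):
Base rate for 84.73 is €2.41/unit.
Origin Orador qualifies under the Vinador–Orador agreement and 84.73 is covered: preferential rate Free applies instead.
Duty = €511,865.16 × 0% = €0.00.
Line 3 (57.44, Eriia, 4,082 liters, €361,583.56):
Code 57.44 is under a tariff-rate quota (threshold 1,451 liters). In-quota: 1,451 liters at 6.5%; over-quota: 2,631 liters at 33%.
Pro-rata value split: in-quota = €361,583.56 × 1,451/4,082 = €128,529.58; over-quota = €361,583.56 − €128,529.58 = €233,053.98.
In-quota duty = €128,529.58 × 6.5% = €8,354.42. Over-quota duty = €233,053.98 × 33% = €76,907.81.
Line duty = €8,354.42 + €76,907.81 = €85,262.23.
Total = €19,659.74 + €0.00 + €85,262.23 = €104,921.97.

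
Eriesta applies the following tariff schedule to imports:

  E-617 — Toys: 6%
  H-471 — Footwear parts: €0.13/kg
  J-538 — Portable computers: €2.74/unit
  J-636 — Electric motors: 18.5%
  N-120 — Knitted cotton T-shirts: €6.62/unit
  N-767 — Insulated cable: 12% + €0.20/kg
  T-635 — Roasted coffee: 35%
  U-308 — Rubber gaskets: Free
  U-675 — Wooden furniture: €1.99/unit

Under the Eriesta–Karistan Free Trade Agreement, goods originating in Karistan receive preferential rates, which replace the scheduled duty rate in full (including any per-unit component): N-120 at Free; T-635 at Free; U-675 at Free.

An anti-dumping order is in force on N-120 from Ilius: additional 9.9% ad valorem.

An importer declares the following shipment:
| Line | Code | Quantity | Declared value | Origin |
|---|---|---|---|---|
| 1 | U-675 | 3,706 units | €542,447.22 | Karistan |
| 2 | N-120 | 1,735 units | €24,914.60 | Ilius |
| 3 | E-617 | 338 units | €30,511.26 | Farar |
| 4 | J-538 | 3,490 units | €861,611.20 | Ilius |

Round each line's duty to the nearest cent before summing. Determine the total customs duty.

Line 1 (U-675, Karistan, 3,706 units, €542,447.22):
Base rate for U-675 is €1.99/unit.
Origin Karistan qualifies under the Eriesta–Karistan agreement and U-675 is covered: preferential rate Free applies instead.
Duty = €542,447.22 × 0% = €0.00.
Line 2 (N-120, Ilius, 1,735 units, €24,914.60):
Base rate for N-120 is €6.62/unit.
N-120 has an FTA preferential rate, but origin Ilius is not Karistan; base rate stands.
Additional duty on N-120 from Ilius: +9.9% ad valorem. Applied ad valorem rate = 9.9%.
Duty = €24,914.60 × 9.9% + 1,735 × €6.62 = €13,952.25.
Line 3 (E-617, Farar, 338 units, €30,511.26):
Base rate for E-617 is 6%.
Duty = €30,511.26 × 6% = €1,830.68.
Line 4 (J-538, Ilius, 3,490 units, €861,611.20):
Base rate for J-538 is €2.74/unit.
Duty = 3,490 × €2.74 = €9,562.60.
Total = €0.00 + €13,952.25 + €1,830.68 + €9,562.60 = €25,345.53.

€25,345.53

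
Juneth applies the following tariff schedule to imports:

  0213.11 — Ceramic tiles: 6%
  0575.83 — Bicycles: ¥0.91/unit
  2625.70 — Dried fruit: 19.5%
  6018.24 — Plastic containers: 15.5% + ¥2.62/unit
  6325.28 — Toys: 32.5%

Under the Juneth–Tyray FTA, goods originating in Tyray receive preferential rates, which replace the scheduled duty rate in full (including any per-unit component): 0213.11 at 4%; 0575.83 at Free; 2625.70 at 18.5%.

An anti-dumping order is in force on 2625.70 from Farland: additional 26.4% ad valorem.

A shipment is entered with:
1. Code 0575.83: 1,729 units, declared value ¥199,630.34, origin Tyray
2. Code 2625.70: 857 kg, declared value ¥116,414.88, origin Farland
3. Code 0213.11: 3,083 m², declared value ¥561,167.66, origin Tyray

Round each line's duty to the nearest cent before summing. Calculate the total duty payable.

Line 1 (0575.83, Tyray, 1,729 units, ¥199,630.34):
Base rate for 0575.83 is ¥0.91/unit.
Origin Tyray qualifies under the Juneth–Tyray agreement and 0575.83 is covered: preferential rate Free applies instead.
Duty = ¥199,630.34 × 0% = ¥0.00.
Line 2 (2625.70, Farland, 857 kg, ¥116,414.88):
Base rate for 2625.70 is 19.5%.
2625.70 has an FTA preferential rate, but origin Farland is not Tyray; base rate stands.
Additional duty on 2625.70 from Farland: +26.4%. Applied ad valorem rate: 19.5% + 26.4% = 45.9%.
Duty = ¥116,414.88 × 45.9% = ¥53,434.43.
Line 3 (0213.11, Tyray, 3,083 m², ¥561,167.66):
Base rate for 0213.11 is 6%.
Origin Tyray qualifies under the Juneth–Tyray agreement and 0213.11 is covered: preferential rate 4% applies instead.
Duty = ¥561,167.66 × 4% = ¥22,446.71.
Total = ¥0.00 + ¥53,434.43 + ¥22,446.71 = ¥75,881.14.

¥75,881.14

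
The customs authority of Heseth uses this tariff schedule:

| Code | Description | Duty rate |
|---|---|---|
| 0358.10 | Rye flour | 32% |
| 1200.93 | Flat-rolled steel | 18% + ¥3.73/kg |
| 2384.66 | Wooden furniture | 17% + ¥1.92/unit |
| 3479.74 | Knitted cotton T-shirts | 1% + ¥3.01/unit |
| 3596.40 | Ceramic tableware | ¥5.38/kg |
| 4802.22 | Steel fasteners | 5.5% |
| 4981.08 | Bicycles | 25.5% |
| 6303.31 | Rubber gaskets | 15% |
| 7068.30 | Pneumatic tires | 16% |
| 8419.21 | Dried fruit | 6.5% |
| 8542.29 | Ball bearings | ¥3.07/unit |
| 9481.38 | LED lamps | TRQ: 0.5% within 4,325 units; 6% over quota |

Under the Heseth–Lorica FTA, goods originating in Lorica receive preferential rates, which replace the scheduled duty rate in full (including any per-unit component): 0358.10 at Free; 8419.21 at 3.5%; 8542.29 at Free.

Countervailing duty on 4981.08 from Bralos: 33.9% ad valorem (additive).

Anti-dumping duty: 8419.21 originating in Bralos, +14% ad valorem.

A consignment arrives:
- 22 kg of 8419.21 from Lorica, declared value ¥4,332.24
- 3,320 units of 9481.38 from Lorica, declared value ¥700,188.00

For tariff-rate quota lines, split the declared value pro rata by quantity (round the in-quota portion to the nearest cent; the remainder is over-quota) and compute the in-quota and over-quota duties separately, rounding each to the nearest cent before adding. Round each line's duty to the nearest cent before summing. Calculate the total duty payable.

Line 1 (8419.21, Lorica, 22 kg, ¥4,332.24):
Base rate for 8419.21 is 6.5%.
Origin Lorica qualifies under the Heseth–Lorica agreement and 8419.21 is covered: preferential rate 3.5% applies instead.
The additional-duty order on 8419.21 targets Bralos, not Lorica; it does not apply.
Duty = ¥4,332.24 × 3.5% = ¥151.63.
Line 2 (9481.38, Lorica, 3,320 units, ¥700,188.00):
Code 9481.38 is under a tariff-rate quota (threshold 4,325 units). Quantity 3,320 units is within the quota, so the in-quota rate 0.5% applies to the full value.
Duty = ¥700,188.00 × 0.5% = ¥3,500.94.
Total = ¥151.63 + ¥3,500.94 = ¥3,652.57.

¥3,652.57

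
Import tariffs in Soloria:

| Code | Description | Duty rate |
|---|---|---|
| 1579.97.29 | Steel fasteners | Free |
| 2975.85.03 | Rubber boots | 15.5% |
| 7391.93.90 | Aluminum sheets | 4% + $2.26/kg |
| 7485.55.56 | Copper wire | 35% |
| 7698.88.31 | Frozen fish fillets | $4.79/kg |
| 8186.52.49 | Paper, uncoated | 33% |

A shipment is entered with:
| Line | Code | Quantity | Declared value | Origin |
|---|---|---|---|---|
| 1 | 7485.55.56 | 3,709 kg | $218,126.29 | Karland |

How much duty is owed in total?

$76,344.20

Line 1 (7485.55.56, Karland, 3,709 kg, $218,126.29):
Base rate for 7485.55.56 is 35%.
Duty = $218,126.29 × 35% = $76,344.20.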